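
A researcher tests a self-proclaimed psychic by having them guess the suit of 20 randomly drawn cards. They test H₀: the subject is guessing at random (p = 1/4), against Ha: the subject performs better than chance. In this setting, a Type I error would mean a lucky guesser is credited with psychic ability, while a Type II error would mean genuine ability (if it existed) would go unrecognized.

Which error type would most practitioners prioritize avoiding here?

The Type I consequence (a lucky guesser is credited with psychic ability) is more severe than the Type II consequence (genuine ability (if it existed) would go unrecognized).

Type I error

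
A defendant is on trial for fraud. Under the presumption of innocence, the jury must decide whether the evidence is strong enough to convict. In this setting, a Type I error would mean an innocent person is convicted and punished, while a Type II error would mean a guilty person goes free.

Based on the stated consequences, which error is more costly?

Type I error

The Type I consequence (an innocent person is convicted and punished) is more severe than the Type II consequence (a guilty person goes free).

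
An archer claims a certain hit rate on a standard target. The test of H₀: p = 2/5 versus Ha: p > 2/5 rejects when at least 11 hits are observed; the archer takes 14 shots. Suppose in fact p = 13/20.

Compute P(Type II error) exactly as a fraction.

638569946045404807/819200000000000000

β = P(fail to reject H₀ | Ha true) = P(K ≤ 10 | p = 13/20), K ~ Binomial(14, 13/20).
Summing C(14,j)·(13/20)^j·(7/20)^{14-j} for j = 0..10 gives 638569946045404807/819200000000000000.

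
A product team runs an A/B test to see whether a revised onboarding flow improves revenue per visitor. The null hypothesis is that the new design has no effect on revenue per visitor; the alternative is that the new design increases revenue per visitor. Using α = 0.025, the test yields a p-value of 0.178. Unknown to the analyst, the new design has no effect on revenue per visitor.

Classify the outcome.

Since p = 0.178 ≥ α = 0.025, H₀ is not rejected.
H₀ is true (actually the new design has no effect on revenue per visitor).
The decision matches the true state — no error.

Neither — the decision is correct.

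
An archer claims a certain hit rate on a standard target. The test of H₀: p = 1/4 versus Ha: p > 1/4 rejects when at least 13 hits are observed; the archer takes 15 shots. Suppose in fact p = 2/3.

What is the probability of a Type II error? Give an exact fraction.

13210219/14348907

Under the alternative p = 2/3, S ~ Binomial(15, 2/3); β is the probability the test does not reject, P(S < 13).
Summing C(15,j)·(2/3)^j·(1/3)^{15-j} for j = 0..12 gives 13210219/14348907.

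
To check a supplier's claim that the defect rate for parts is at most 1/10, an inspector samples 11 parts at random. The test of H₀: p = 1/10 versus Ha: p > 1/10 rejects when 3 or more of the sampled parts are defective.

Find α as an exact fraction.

1791237017/20000000000

The significance level is the probability, assuming p = 1/10, of seeing 3 or more defectives in 11 draws.
Via the complement, α = 1 − Σ_{j=0}^{2} C(11,j)(1/10)^j(9/10)^{11-j} = 1791237017/20000000000.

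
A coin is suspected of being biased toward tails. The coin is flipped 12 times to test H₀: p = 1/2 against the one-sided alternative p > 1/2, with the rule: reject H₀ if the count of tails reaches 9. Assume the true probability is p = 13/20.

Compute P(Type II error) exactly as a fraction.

535222111290433/819200000000000

A Type II error is failing to reject when Ha holds: with p = 13/20, β = P(Y ≤ 8).
Equivalently, β = 1 − P(Y ≥ 9) = 535222111290433/819200000000000.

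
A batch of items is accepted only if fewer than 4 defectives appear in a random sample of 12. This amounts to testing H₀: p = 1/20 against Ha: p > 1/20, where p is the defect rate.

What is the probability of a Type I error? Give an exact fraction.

Under H₀, X ~ Binomial(12, 1/20); the Type I error rate is P(X ≥ 4).
α = 1 − P(X ≤ 3) = 1 − 817367938474207/819200000000000 = 1832061525793/819200000000000.

1832061525793/819200000000000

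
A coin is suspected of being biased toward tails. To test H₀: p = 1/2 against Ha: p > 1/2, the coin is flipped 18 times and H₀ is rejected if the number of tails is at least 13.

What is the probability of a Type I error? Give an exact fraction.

1577/32768

The Type I error probability is α = P(S ≥ 13) computed under H₀, where S ~ Binomial(18, 1/2).
P(S ≥ 13) = [C(18,13) + C(18,14) + C(18,15) + C(18,16) + C(18,17) + C(18,18)] / 2^18 = (8568 + 3060 + 816 + 153 + 18 + 1) / 262144 = 12616/262144 = 1577/32768.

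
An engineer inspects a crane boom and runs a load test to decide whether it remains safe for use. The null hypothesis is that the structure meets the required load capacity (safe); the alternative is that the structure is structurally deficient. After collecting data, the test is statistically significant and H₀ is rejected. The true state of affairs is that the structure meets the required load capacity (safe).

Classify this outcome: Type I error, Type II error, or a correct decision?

Type I error

H₀ was rejected, but H₀ is actually true.
Rejecting a true null hypothesis is a Type I error (false positive).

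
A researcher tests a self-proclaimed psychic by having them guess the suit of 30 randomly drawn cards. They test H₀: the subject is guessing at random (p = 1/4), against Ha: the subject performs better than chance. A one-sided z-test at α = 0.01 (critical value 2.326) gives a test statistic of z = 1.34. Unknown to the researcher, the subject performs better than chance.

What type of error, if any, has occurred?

Since z = 1.34 ≤ z* = 2.326, H₀ is not rejected.
H₀ is false (actually the subject performs better than chance).
Failing to reject a false H₀ is a Type II error.

Type II error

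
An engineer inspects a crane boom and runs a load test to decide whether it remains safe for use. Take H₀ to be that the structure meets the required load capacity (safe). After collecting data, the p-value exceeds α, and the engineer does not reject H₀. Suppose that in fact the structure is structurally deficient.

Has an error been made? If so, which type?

H₀ was not rejected, but H₀ is actually false.
Failing to reject a false null hypothesis is a Type II error (false negative).

Type II error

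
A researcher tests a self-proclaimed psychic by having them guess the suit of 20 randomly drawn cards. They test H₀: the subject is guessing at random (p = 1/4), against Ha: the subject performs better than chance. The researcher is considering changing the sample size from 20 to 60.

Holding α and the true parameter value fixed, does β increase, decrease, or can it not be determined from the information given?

Increasing n separates the H₀ and Ha sampling distributions, so under Ha fewer outcomes land in the acceptance region.

It decreases.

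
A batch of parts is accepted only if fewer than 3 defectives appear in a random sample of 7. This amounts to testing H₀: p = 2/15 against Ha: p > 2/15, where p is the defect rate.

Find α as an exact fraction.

The significance level is the probability, assuming p = 2/15, of seeing 3 or more defectives in 7 draws.
Computing the lower-tail complement: 1 − 10767497/11390625 = 623128/11390625.

623128/11390625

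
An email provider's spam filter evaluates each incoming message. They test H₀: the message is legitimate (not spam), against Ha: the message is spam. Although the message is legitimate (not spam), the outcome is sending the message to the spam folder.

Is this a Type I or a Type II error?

Type I error

'Sending the message to the spam folder' corresponds to rejecting H₀.
H₀ was rejected but H₀ is true — a Type I error (false positive).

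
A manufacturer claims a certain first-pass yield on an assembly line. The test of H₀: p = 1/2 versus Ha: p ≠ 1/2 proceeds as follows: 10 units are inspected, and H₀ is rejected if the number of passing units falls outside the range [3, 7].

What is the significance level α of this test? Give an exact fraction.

Under H₀, X ~ Binomial(10, 1/2); α is the probability of landing in either tail, P(X ≤ 2) + P(X ≥ 8).
Each tail has probability (1 + 10 + 45)/1024; doubling gives α = 112/1024 = 7/64.

7/64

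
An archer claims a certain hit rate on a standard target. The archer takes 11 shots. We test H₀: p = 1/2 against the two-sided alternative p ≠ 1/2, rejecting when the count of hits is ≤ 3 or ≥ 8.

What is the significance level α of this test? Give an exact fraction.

29/128

α = P(Y ≤ 3 or Y ≥ 8 | p = 1/2), Y ~ Binomial(11, 1/2).
The two tails are symmetric, so α = 2·(1 + 11 + 55 + 165)/2^11 = 464/2048 = 29/128.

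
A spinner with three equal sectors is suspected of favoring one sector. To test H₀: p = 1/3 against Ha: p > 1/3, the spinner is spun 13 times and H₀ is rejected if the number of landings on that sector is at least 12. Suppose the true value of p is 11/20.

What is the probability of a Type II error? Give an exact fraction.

A Type II error is failing to reject when Ha holds: with p = 11/20, β = P(X ≤ 11).
Summing C(13,j)·(11/20)^j·(9/20)^{13-j} for j = 0..11 gives 636861571623279/640000000000000.

636861571623279/640000000000000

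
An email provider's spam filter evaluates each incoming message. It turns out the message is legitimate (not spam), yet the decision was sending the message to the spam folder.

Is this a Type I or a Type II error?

Type I error

The null hypothesis here is that the message is legitimate (not spam).
'Sending the message to the spam folder' corresponds to rejecting H₀.
H₀ was rejected but H₀ is true — a Type I error (false positive).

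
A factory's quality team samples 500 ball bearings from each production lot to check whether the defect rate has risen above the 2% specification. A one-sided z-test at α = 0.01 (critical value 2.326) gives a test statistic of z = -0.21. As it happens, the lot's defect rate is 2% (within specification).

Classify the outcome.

No error — this is a correct decision.

The conventional null hypothesis is that the lot's defect rate is 2% (within specification).
Since z = -0.21 ≤ z* = 2.326, H₀ is not rejected.
H₀ is true (actually the lot's defect rate is 2% (within specification)).
The decision matches the true state — no error.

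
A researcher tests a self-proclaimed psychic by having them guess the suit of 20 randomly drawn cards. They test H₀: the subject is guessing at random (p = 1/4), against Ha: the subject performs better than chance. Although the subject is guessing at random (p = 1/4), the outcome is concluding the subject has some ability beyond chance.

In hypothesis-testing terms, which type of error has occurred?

'Concluding the subject has some ability beyond chance' corresponds to rejecting H₀.
H₀ was rejected but H₀ is true — a Type I error (false positive).

Type I error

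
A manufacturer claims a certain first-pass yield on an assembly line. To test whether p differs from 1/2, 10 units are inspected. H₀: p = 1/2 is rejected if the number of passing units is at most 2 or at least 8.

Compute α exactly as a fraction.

7/64

α = P(X ≤ 2 or X ≥ 8 | p = 1/2), X ~ Binomial(10, 1/2).
By symmetry, α = 2·P(X ≤ 2) = 2·(1 + 10 + 45)/1024 = 112/1024 = 7/64.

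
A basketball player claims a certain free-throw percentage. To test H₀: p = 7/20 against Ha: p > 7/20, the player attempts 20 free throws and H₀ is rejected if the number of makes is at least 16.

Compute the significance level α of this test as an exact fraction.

α = P(reject H₀ | H₀ true) = P(K ≥ 16 | p = 7/20), with K ~ Binomial(20, 7/20).
P(K ≥ 16) = Σ_{j=16}^{20} C(20,j)·(7/20)^j·(13/20)^{20-j} = 1309170390051900216169/26214400000000000000000000.

1309170390051900216169/26214400000000000000000000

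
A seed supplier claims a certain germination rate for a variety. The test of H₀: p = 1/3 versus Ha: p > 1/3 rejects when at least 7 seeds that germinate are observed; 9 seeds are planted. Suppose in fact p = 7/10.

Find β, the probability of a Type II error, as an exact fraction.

268584417/500000000

Under the alternative p = 7/10, S ~ Binomial(9, 7/10); β is the probability the test does not reject, P(S < 7).
Summing C(9,j)·(7/10)^j·(3/10)^{9-j} for j = 0..6 gives 268584417/500000000.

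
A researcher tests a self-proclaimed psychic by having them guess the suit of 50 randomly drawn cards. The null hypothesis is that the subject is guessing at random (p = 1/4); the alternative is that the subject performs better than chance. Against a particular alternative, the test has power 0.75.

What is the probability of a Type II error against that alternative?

Power = 1 − β, so β = 1 − 0.75 = 0.25.

0.25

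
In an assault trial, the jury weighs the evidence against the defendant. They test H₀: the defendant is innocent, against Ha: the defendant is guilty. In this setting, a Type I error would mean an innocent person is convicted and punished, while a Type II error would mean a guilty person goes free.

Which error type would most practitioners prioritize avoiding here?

Type I error

The Type I consequence (an innocent person is convicted and punished) is more severe than the Type II consequence (a guilty person goes free).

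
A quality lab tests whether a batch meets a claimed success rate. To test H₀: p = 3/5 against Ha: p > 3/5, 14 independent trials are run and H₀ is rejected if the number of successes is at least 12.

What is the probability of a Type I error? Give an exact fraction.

α = P(reject H₀ | H₀ true) = P(K ≥ 12 | p = 3/5), with K ~ Binomial(14, 3/5).
Summing C(14,j)(3/5)^j(2/5)^{14−j} for j = 12,…,14 gives 242868537/6103515625.

242868537/6103515625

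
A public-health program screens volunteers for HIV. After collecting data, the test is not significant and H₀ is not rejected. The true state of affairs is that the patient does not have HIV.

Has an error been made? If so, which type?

Neither — the decision is correct.

The conventional null hypothesis here is that the patient does not have HIV.
The test retained a true H₀ — the decision matches the true state.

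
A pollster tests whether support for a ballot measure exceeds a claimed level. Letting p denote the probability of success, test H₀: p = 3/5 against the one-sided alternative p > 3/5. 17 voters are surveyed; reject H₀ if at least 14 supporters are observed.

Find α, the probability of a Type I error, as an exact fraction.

Under H₀, K ~ Binomial(17, 3/5), and α = P(K ≥ 14).
P(K ≥ 14) = Σ_{j=14}^{17} C(17,j)·(3/5)^j·(2/5)^{17-j} = 7083577089/152587890625.

7083577089/152587890625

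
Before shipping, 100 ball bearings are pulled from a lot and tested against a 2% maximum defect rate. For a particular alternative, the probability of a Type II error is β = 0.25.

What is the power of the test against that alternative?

Power = 1 − β = 1 − 0.25 = 0.75.

0.75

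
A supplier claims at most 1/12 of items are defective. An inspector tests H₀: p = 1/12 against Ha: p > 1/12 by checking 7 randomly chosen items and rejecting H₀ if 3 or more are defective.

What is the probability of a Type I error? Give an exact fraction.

187213/11943936

The significance level is the probability, assuming p = 1/12, of seeing 3 or more defectives in 7 draws.
Via the complement, α = 1 − Σ_{j=0}^{2} C(7,j)(1/12)^j(11/12)^{7-j} = 187213/11943936.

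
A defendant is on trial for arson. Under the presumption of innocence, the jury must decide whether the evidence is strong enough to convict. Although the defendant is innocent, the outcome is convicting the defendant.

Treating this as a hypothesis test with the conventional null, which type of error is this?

The null hypothesis here is that the defendant is innocent.
'Convicting the defendant' corresponds to rejecting H₀.
H₀ was rejected but H₀ is true — a Type I error (false positive).

Type I error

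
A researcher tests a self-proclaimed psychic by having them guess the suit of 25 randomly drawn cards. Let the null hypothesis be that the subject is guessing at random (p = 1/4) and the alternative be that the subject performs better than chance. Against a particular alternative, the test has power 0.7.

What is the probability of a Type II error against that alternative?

Power = 1 − β, so β = 1 − 0.7 = 0.3.

0.3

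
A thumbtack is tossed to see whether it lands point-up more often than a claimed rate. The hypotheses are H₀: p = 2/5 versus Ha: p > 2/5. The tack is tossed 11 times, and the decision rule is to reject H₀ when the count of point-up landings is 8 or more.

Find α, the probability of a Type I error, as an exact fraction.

285952/9765625

The Type I error probability is α = P(X ≥ 8) computed under H₀, where X ~ Binomial(11, 2/5).
Summing C(11,j)(2/5)^j(3/5)^{11−j} for j = 8,…,11 gives 285952/9765625.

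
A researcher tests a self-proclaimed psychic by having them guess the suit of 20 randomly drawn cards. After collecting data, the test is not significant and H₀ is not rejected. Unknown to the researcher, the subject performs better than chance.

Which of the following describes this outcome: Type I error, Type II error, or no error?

The conventional null hypothesis here is that the subject is guessing at random (p = 1/4).
H₀ was not rejected, but H₀ is actually false.
Failing to reject a false null hypothesis is a Type II error (false negative).

Type II error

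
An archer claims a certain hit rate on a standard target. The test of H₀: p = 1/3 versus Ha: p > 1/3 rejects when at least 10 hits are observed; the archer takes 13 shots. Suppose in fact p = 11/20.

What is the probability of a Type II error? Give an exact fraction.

1857697115702463/2048000000000000

A Type II error is failing to reject when Ha holds: with p = 11/20, β = P(S ≤ 9).
Equivalently, β = 1 − P(S ≥ 10) = 1857697115702463/2048000000000000.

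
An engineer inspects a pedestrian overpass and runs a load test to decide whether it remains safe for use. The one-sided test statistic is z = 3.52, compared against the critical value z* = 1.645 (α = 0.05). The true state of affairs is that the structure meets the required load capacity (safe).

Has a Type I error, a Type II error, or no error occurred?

Type I error

The conventional null hypothesis is that the structure meets the required load capacity (safe).
Since z = 3.52 > z* = 1.645, H₀ is rejected.
H₀ is true (actually the structure meets the required load capacity (safe)).
Rejecting a true H₀ is a Type I error.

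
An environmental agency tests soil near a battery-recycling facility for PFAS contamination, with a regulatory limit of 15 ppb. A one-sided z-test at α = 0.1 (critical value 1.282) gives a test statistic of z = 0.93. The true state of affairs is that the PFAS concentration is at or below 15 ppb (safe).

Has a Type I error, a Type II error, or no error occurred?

No error — this is a correct decision.

The conventional null hypothesis is that the PFAS concentration is at or below 15 ppb (safe).
Since z = 0.93 ≤ z* = 1.282, H₀ is not rejected.
H₀ is true (actually the PFAS concentration is at or below 15 ppb (safe)).
The decision matches the true state — no error.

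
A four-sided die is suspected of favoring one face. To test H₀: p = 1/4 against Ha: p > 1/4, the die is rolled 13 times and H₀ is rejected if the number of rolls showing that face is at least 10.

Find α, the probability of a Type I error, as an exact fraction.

529/4194304

Under H₀, S ~ Binomial(13, 1/4), and α = P(S ≥ 10).
Summing C(13,j)(1/4)^j(3/4)^{13−j} for j = 10,…,13 gives 529/4194304.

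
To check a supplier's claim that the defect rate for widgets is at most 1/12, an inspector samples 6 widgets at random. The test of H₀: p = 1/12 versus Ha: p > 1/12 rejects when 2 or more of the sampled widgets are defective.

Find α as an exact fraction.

248117/2985984

α = P(reject H₀ | H₀ true) = P(Y ≥ 2 | p = 1/12), Y ~ Binomial(6, 1/12).
α = 1 − P(Y ≤ 1) = 1 − 2737867/2985984 = 248117/2985984.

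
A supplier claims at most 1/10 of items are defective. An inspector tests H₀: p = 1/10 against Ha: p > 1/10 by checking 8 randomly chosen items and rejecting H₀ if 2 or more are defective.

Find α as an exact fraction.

18689527/100000000

Under H₀, Y ~ Binomial(8, 1/10); the Type I error rate is P(Y ≥ 2).
Computing the lower-tail complement: 1 − 81310473/100000000 = 18689527/100000000.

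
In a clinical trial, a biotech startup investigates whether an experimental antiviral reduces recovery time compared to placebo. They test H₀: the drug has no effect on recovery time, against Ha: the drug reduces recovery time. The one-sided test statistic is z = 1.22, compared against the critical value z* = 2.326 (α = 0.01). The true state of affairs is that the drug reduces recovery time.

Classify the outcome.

Type II error

Since z = 1.22 ≤ z* = 2.326, H₀ is not rejected.
H₀ is false (actually the drug reduces recovery time).
Failing to reject a false H₀ is a Type II error.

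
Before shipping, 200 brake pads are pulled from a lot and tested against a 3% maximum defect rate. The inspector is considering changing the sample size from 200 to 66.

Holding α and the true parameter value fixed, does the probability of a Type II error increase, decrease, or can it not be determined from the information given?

A smaller sample increases the standard error, so the sampling distributions under H₀ and Ha overlap more.

It increases.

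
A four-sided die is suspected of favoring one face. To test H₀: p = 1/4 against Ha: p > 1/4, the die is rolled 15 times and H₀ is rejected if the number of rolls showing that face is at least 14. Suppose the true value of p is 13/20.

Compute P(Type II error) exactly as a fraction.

16151694793243741949/16384000000000000000

β = P(fail to reject H₀ | Ha true) = P(K ≤ 13 | p = 13/20), K ~ Binomial(15, 13/20).
Equivalently, β = 1 − P(K ≥ 14) = 16151694793243741949/16384000000000000000.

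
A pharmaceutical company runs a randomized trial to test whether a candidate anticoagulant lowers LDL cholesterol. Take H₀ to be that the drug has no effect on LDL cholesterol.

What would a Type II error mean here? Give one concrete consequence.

A Type II error is failing to reject H₀ when H₀ is false.
Here that means concluding there is insufficient evidence that the drug works when actually the drug lowers LDL cholesterol.

A Type II error would mean concluding that the drug has no effect on LDL cholesterol (or at least failing to establish that the drug lowers LDL cholesterol) when in fact the drug lowers LDL cholesterol. Consequence: the development investment is written off despite the drug actually working.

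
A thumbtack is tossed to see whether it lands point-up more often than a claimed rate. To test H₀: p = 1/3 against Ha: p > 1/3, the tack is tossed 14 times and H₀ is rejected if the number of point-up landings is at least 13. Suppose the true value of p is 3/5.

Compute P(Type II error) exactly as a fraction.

A Type II error is failing to reject when Ha holds: with p = 3/5, β = P(X ≤ 12).
Adding the binomial probabilities P(X=0)+…+P(X=12) at p = 3/5 gives 6054091612/6103515625.

6054091612/6103515625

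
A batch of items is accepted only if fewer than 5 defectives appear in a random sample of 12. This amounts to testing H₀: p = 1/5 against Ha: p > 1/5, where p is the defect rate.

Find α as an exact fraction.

α = P(reject H₀ | H₀ true) = P(Y ≥ 5 | p = 1/5), Y ~ Binomial(12, 1/5).
Computing the lower-tail complement: 1 − 45285376/48828125 = 3542749/48828125.

3542749/48828125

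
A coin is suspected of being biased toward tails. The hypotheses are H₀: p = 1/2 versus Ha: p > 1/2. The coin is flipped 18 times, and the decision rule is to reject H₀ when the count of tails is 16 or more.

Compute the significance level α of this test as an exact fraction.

43/65536

The Type I error probability is α = P(Y ≥ 16) computed under H₀, where Y ~ Binomial(18, 1/2).
Summing the upper tail: (153 + 18 + 1) / 2^18 = 172/262144 = 43/65536.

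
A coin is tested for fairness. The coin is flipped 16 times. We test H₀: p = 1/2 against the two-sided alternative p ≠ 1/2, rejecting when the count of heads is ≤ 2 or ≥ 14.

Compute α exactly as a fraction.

The significance level is the null-hypothesis probability of the rejection region {≤2} ∪ {≥14}.
By symmetry, α = 2·P(Y ≤ 2) = 2·(1 + 16 + 120)/65536 = 274/65536 = 137/32768.

137/32768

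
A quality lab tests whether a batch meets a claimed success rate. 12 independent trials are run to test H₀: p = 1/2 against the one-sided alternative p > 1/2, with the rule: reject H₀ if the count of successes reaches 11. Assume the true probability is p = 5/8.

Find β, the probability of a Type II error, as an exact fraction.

66717523611/68719476736

β = P(fail to reject H₀ | Ha true) = P(K ≤ 10 | p = 5/8), K ~ Binomial(12, 5/8).
Summing C(12,j)·(5/8)^j·(3/8)^{12-j} for j = 0..10 gives 66717523611/68719476736.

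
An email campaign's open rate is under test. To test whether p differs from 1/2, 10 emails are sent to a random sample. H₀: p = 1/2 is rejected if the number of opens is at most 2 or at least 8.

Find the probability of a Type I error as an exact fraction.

Under H₀, S ~ Binomial(10, 1/2); α is the probability of landing in either tail, P(S ≤ 2) + P(S ≥ 8).
By symmetry, α = 2·P(S ≤ 2) = 2·(1 + 10 + 45)/1024 = 112/1024 = 7/64.

7/64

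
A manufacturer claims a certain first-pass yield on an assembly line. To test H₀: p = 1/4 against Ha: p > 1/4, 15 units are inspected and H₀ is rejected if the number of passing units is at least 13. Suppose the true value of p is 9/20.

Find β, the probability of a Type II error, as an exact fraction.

32731725032763916841/32768000000000000000

β = P(fail to reject H₀ | Ha true) = P(S ≤ 12 | p = 9/20), S ~ Binomial(15, 9/20).
Adding the binomial probabilities P(S=0)+…+P(S=12) at p = 9/20 gives 32731725032763916841/32768000000000000000.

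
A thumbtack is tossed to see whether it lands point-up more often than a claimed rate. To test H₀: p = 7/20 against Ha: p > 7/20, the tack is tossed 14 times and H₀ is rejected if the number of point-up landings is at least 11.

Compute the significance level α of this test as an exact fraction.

906230596911073/819200000000000000

α = P(reject H₀ | H₀ true) = P(K ≥ 11 | p = 7/20), with K ~ Binomial(14, 7/20).
P(K ≥ 11) = Σ_{j=11}^{14} C(14,j)·(7/20)^j·(13/20)^{14-j} = 906230596911073/819200000000000000.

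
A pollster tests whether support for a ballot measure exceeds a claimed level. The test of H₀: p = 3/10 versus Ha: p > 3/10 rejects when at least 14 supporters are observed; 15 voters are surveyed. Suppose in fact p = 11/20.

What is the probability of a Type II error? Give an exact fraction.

A Type II error is failing to reject when Ha holds: with p = 11/20, β = P(K ≤ 13).
Adding the binomial probabilities P(K=0)+…+P(K=13) at p = 11/20 gives 16356278262148423407/16384000000000000000.

16356278262148423407/16384000000000000000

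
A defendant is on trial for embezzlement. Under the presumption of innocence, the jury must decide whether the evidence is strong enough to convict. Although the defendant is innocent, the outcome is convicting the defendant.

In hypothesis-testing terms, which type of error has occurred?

The null hypothesis here is that the defendant is innocent.
'Convicting the defendant' corresponds to rejecting H₀.
H₀ was rejected but H₀ is true — a Type I error (false positive).

Type I error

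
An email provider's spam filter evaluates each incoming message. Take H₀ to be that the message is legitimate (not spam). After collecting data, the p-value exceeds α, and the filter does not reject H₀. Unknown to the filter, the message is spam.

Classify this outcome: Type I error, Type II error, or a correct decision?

Type II error

H₀ was not rejected, but H₀ is actually false.
Failing to reject a false null hypothesis is a Type II error (false negative).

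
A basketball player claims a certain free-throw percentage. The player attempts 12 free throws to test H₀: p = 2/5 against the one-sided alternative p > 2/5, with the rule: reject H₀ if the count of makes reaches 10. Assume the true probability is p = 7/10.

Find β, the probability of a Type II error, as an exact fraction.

149436930429/200000000000

β = P(fail to reject H₀ | Ha true) = P(S ≤ 9 | p = 7/10), S ~ Binomial(12, 7/10).
Summing C(12,j)·(7/10)^j·(3/10)^{12-j} for j = 0..9 gives 149436930429/200000000000.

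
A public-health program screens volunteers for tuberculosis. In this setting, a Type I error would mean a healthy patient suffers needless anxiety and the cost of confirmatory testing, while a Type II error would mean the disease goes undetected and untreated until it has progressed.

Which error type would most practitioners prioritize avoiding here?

Type II error

The Type II consequence (the disease goes undetected and untreated until it has progressed) is more severe than the Type I consequence (a healthy patient suffers needless anxiety and the cost of confirmatory testing).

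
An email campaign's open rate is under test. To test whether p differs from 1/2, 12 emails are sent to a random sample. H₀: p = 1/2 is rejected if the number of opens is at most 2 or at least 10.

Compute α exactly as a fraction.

79/2048

The significance level is the null-hypothesis probability of the rejection region {≤2} ∪ {≥10}.
By symmetry, α = 2·P(K ≤ 2) = 2·(1 + 12 + 66)/4096 = 158/4096 = 79/2048.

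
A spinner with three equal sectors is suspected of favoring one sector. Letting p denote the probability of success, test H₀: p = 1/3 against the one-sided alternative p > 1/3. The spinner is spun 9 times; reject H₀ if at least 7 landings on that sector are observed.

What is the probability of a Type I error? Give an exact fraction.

α = P(reject H₀ | H₀ true) = P(X ≥ 7 | p = 1/3), with X ~ Binomial(9, 1/3).
Adding the binomial terms for j = 7 through 9 with p = 1/3 yields 163/19683.

163/19683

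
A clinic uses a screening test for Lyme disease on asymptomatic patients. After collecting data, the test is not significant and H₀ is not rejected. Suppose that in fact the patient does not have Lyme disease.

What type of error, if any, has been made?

The conventional null hypothesis here is that the patient does not have Lyme disease.
The test retained a true H₀ — the decision matches the true state.

Neither — the decision is correct.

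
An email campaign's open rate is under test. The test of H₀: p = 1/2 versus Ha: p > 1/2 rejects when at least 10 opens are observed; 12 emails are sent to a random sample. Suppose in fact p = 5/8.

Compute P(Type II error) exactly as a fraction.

60916742361/68719476736

A Type II error is failing to reject when Ha holds: with p = 5/8, β = P(S ≤ 9).
Summing C(12,j)·(5/8)^j·(3/8)^{12-j} for j = 0..9 gives 60916742361/68719476736.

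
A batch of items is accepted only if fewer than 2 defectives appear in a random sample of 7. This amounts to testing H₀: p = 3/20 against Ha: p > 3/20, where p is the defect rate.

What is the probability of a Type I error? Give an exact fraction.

Under H₀, K ~ Binomial(7, 3/20); the Type I error rate is P(K ≥ 2).
Via the complement, α = 1 − Σ_{j=0}^{1} C(7,j)(3/20)^j(17/20)^{7-j} = 181386189/640000000.

181386189/640000000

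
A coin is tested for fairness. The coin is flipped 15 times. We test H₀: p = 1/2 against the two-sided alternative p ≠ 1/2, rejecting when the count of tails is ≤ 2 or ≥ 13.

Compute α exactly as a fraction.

121/16384

Under H₀, Y ~ Binomial(15, 1/2); α is the probability of landing in either tail, P(Y ≤ 2) + P(Y ≥ 13).
Each tail has probability (1 + 15 + 105)/32768; doubling gives α = 242/32768 = 121/16384.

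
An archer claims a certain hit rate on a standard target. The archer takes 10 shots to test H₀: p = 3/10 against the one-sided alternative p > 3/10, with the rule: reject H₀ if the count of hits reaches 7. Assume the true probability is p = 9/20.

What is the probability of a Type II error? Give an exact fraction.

2298892939321/2560000000000

Under the alternative p = 9/20, K ~ Binomial(10, 9/20); β is the probability the test does not reject, P(K < 7).
Adding the binomial probabilities P(K=0)+…+P(K=6) at p = 9/20 gives 2298892939321/2560000000000.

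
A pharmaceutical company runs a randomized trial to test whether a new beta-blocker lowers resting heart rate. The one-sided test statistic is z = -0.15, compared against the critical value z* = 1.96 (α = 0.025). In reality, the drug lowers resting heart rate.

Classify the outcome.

The conventional null hypothesis is that the drug has no effect on resting heart rate.
Since z = -0.15 ≤ z* = 1.96, H₀ is not rejected.
H₀ is false (actually the drug lowers resting heart rate).
Failing to reject a false H₀ is a Type II error.

Type II error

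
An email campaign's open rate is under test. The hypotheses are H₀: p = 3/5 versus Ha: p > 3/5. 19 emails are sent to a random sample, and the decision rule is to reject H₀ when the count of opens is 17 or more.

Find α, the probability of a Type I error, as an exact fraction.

Under H₀, S ~ Binomial(19, 3/5), and α = P(S ≥ 17).
P(S ≥ 17) = Σ_{j=17}^{19} C(19,j)·(3/5)^j·(2/5)^{19-j} = 104216111541/19073486328125.

104216111541/19073486328125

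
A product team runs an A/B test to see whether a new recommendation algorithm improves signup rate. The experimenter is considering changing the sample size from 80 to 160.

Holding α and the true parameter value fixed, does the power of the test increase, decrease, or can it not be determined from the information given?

More data shrinks sampling variability; the test statistic under Ha concentrates further from the null value, making rejection more likely.
Since power = 1 − β and β decreases, power increases.

It increases.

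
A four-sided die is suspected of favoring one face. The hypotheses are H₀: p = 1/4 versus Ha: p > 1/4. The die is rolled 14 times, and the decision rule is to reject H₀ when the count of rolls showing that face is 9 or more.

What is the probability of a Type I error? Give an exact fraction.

Under H₀, S ~ Binomial(14, 1/4), and α = P(S ≥ 9).
Summing C(14,j)(1/4)^j(3/4)^{14−j} for j = 9,…,14 gives 578257/268435456.

578257/268435456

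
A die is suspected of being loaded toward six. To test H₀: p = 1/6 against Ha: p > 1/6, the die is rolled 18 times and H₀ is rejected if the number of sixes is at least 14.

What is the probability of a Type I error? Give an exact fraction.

Under H₀, X ~ Binomial(18, 1/6), and α = P(X ≥ 14).
P(X ≥ 14) = Σ_{j=14}^{18} C(18,j)·(1/6)^j·(5/6)^{18-j} = 126151/6347497291776.

126151/6347497291776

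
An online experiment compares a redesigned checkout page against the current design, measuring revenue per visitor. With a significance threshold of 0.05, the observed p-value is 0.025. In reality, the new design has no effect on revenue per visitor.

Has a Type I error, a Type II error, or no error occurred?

Type I error

The conventional null hypothesis is that the new design has no effect on revenue per visitor.
Since p = 0.025 < α = 0.05, H₀ is rejected.
H₀ is true (actually the new design has no effect on revenue per visitor).
Rejecting a true H₀ is a Type I error.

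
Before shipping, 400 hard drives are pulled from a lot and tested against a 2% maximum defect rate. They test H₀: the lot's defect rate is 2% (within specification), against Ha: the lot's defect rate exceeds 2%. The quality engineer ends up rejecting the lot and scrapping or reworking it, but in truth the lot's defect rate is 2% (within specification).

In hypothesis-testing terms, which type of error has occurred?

'Rejecting the lot and scrapping or reworking it' corresponds to rejecting H₀.
H₀ was rejected but H₀ is true — a Type I error (false positive).

Type I error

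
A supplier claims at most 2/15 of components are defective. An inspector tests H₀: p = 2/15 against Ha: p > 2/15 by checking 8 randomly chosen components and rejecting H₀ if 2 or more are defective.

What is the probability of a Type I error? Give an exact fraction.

743183632/2562890625

Under H₀, Y ~ Binomial(8, 2/15); the Type I error rate is P(Y ≥ 2).
Via the complement, α = 1 − Σ_{j=0}^{1} C(8,j)(2/15)^j(13/15)^{8-j} = 743183632/2562890625.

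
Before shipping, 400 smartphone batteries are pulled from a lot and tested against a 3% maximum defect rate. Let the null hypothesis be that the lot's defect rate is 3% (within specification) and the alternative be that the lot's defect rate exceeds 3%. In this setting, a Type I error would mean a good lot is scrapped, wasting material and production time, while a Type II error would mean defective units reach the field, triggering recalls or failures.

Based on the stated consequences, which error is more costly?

Type II error

The Type II consequence (defective units reach the field, triggering recalls or failures) is more severe than the Type I consequence (a good lot is scrapped, wasting material and production time).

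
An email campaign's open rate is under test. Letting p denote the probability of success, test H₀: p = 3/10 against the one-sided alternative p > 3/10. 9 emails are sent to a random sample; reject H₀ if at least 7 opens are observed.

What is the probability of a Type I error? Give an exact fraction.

2145447/500000000

α = P(reject H₀ | H₀ true) = P(Y ≥ 7 | p = 3/10), with Y ~ Binomial(9, 3/10).
Adding the binomial terms for j = 7 through 9 with p = 3/10 yields 2145447/500000000.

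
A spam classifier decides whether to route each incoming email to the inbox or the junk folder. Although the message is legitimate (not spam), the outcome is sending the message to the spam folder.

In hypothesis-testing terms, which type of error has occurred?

The null hypothesis here is that the message is legitimate (not spam).
'Sending the message to the spam folder' corresponds to rejecting H₀.
H₀ was rejected but H₀ is true — a Type I error (false positive).

Type I error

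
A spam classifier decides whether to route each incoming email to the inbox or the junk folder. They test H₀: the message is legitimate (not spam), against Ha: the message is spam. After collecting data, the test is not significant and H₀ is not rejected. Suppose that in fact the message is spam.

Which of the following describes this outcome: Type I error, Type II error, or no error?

H₀ was not rejected, but H₀ is actually false.
Failing to reject a false null hypothesis is a Type II error (false negative).

Type II error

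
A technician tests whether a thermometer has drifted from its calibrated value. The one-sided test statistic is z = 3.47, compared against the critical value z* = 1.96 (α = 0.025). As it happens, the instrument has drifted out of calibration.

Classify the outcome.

The conventional null hypothesis is that the instrument is correctly calibrated.
Since z = 3.47 > z* = 1.96, H₀ is rejected.
H₀ is false (actually the instrument has drifted out of calibration).
The decision matches the true state — no error.

No error — this is a correct decision.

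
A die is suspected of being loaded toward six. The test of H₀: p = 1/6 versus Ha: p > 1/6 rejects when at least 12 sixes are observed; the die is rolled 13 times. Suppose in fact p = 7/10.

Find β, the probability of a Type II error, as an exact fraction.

β = P(fail to reject H₀ | Ha true) = P(S ≤ 11 | p = 7/10), S ~ Binomial(13, 7/10).
Summing C(13,j)·(7/10)^j·(3/10)^{13-j} for j = 0..11 gives 4681650394377/5000000000000.

4681650394377/5000000000000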